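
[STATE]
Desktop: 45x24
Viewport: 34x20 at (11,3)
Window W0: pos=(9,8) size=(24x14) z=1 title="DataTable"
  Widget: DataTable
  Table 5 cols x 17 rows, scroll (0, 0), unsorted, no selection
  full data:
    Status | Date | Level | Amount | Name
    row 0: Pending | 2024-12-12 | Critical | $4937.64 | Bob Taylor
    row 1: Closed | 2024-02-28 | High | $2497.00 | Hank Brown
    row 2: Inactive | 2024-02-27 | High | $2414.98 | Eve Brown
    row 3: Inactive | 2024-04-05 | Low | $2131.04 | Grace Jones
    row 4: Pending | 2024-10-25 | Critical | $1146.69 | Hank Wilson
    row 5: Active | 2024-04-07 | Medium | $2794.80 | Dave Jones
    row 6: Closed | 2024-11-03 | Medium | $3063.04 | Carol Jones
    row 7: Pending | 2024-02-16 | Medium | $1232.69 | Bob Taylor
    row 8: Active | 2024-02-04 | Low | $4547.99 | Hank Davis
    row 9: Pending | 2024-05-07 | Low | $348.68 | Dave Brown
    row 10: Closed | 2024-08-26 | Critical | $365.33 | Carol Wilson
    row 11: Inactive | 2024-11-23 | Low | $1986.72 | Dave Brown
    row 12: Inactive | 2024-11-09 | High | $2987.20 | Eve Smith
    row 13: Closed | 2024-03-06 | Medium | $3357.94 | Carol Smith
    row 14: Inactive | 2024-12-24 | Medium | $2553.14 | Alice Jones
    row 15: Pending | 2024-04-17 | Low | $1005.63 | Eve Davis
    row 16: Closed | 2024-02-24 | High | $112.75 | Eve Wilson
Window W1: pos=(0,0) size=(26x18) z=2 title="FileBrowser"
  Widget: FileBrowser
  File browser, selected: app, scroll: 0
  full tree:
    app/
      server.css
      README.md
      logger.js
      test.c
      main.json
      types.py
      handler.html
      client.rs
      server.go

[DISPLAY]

              ┃                   
.css          ┃                   
.md           ┃                   
.js           ┃                   
              ┃                   
son           ┃━━━━━━┓            
py            ┃      ┃            
r.html        ┃──────┨            
.rs           ┃   │Le┃            
.go           ┃───┼──┃            
              ┃-12│Cr┃            
              ┃-28│Hi┃            
              ┃-27│Hi┃            
              ┃-05│Lo┃            
━━━━━━━━━━━━━━┛-25│Cr┃            
ctive  │2024-04-07│Me┃            
losed  │2024-11-03│Me┃            
ending │2024-02-16│Me┃            
━━━━━━━━━━━━━━━━━━━━━┛            
                                  


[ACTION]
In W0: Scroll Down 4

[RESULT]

              ┃                   
.css          ┃                   
.md           ┃                   
.js           ┃                   
              ┃                   
son           ┃━━━━━━┓            
py            ┃      ┃            
r.html        ┃──────┨            
.rs           ┃   │Le┃            
.go           ┃───┼──┃            
              ┃-25│Cr┃            
              ┃-07│Me┃            
              ┃-03│Me┃            
              ┃-16│Me┃            
━━━━━━━━━━━━━━┛-04│Lo┃            
ending │2024-05-07│Lo┃            
losed  │2024-08-26│Cr┃            
nactive│2024-11-23│Lo┃            
━━━━━━━━━━━━━━━━━━━━━┛            
                                  


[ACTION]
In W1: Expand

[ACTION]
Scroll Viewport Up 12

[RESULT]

━━━━━━━━━━━━━━┓                   
er            ┃                   
──────────────┨                   
              ┃                   
.css          ┃                   
.md           ┃                   
.js           ┃                   
              ┃                   
son           ┃━━━━━━┓            
py            ┃      ┃            
r.html        ┃──────┨            
.rs           ┃   │Le┃            
.go           ┃───┼──┃            
              ┃-25│Cr┃            
              ┃-07│Me┃            
              ┃-03│Me┃            
              ┃-16│Me┃            
━━━━━━━━━━━━━━┛-04│Lo┃            
ending │2024-05-07│Lo┃            
losed  │2024-08-26│Cr┃            


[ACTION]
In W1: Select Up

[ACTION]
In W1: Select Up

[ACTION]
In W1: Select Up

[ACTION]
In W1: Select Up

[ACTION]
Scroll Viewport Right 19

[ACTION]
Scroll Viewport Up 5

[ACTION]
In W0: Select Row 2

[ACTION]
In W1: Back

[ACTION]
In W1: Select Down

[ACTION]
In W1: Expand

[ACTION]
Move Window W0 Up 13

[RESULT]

━━━━━━━━━━━━━━┓━━━━━━┓            
er            ┃      ┃            
──────────────┨──────┨            
              ┃   │Le┃            
.css          ┃───┼──┃            
.md           ┃-25│Cr┃            
.js           ┃-07│Me┃            
              ┃-03│Me┃            
son           ┃-16│Me┃            
py            ┃-04│Lo┃            
r.html        ┃-07│Lo┃            
.rs           ┃-26│Cr┃            
.go           ┃-23│Lo┃            
              ┃━━━━━━┛            
              ┃                   
              ┃                   
              ┃                   
━━━━━━━━━━━━━━┛                   
                                  
                                  


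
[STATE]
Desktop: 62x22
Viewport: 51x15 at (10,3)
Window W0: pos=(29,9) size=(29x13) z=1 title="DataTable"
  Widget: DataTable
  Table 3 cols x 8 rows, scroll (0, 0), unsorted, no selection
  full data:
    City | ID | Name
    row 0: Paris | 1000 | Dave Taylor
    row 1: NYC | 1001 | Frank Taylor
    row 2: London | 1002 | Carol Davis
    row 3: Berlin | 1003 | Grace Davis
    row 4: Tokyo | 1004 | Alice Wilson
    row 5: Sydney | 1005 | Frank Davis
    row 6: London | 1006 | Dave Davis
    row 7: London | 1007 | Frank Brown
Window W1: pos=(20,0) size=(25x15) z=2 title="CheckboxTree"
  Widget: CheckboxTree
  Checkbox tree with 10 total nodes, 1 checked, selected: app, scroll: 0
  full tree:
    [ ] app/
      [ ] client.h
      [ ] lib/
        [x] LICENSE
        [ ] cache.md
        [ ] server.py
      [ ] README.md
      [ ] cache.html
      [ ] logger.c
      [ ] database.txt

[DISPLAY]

          ┃>[-] app/              ┃                
          ┃   [ ] client.h        ┃                
          ┃   [-] lib/            ┃                
          ┃     [x] LICENSE       ┃                
          ┃     [ ] cache.md      ┃                
          ┃     [ ] server.py     ┃                
          ┃   [ ] README.md       ┃━━━━━━━━━━━━┓   
          ┃   [ ] cache.html      ┃            ┃   
          ┃   [ ] logger.c        ┃────────────┨   
          ┃   [ ] database.txt    ┃e           ┃   
          ┃                       ┃─────────   ┃   
          ┗━━━━━━━━━━━━━━━━━━━━━━━┛e Taylor    ┃   
                   ┃NYC   │1001│Frank Taylor   ┃   
                   ┃London│1002│Carol Davis    ┃   
                   ┃Berlin│1003│Grace Davis    ┃   


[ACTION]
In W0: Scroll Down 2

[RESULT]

          ┃>[-] app/              ┃                
          ┃   [ ] client.h        ┃                
          ┃   [-] lib/            ┃                
          ┃     [x] LICENSE       ┃                
          ┃     [ ] cache.md      ┃                
          ┃     [ ] server.py     ┃                
          ┃   [ ] README.md       ┃━━━━━━━━━━━━┓   
          ┃   [ ] cache.html      ┃            ┃   
          ┃   [ ] logger.c        ┃────────────┨   
          ┃   [ ] database.txt    ┃e           ┃   
          ┃                       ┃─────────   ┃   
          ┗━━━━━━━━━━━━━━━━━━━━━━━┛nk Taylor   ┃   
                   ┃London│1002│Carol Davis    ┃   
                   ┃Berlin│1003│Grace Davis    ┃   
                   ┃Tokyo │1004│Alice Wilson   ┃   


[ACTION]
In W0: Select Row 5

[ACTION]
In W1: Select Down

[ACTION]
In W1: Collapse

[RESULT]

          ┃ [-] app/              ┃                
          ┃>  [ ] client.h        ┃                
          ┃   [-] lib/            ┃                
          ┃     [x] LICENSE       ┃                
          ┃     [ ] cache.md      ┃                
          ┃     [ ] server.py     ┃                
          ┃   [ ] README.md       ┃━━━━━━━━━━━━┓   
          ┃   [ ] cache.html      ┃            ┃   
          ┃   [ ] logger.c        ┃────────────┨   
          ┃   [ ] database.txt    ┃e           ┃   
          ┃                       ┃─────────   ┃   
          ┗━━━━━━━━━━━━━━━━━━━━━━━┛nk Taylor   ┃   
                   ┃London│1002│Carol Davis    ┃   
                   ┃Berlin│1003│Grace Davis    ┃   
                   ┃Tokyo │1004│Alice Wilson   ┃   


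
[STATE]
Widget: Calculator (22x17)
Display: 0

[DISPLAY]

                     0
┌───┬───┬───┬───┐     
│ 7 │ 8 │ 9 │ ÷ │     
├───┼───┼───┼───┤     
│ 4 │ 5 │ 6 │ × │     
├───┼───┼───┼───┤     
│ 1 │ 2 │ 3 │ - │     
├───┼───┼───┼───┤     
│ 0 │ . │ = │ + │     
├───┼───┼───┼───┤     
│ C │ MC│ MR│ M+│     
└───┴───┴───┴───┘     
                      
                      
                      
                      
                      


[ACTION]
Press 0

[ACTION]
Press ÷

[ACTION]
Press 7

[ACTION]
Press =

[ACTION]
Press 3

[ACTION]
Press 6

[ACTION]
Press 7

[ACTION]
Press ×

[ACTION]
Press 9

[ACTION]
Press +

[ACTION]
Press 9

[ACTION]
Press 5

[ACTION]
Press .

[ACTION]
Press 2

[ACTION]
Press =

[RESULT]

                3398.2
┌───┬───┬───┬───┐     
│ 7 │ 8 │ 9 │ ÷ │     
├───┼───┼───┼───┤     
│ 4 │ 5 │ 6 │ × │     
├───┼───┼───┼───┤     
│ 1 │ 2 │ 3 │ - │     
├───┼───┼───┼───┤     
│ 0 │ . │ = │ + │     
├───┼───┼───┼───┤     
│ C │ MC│ MR│ M+│     
└───┴───┴───┴───┘     
                      
                      
                      
                      
                      


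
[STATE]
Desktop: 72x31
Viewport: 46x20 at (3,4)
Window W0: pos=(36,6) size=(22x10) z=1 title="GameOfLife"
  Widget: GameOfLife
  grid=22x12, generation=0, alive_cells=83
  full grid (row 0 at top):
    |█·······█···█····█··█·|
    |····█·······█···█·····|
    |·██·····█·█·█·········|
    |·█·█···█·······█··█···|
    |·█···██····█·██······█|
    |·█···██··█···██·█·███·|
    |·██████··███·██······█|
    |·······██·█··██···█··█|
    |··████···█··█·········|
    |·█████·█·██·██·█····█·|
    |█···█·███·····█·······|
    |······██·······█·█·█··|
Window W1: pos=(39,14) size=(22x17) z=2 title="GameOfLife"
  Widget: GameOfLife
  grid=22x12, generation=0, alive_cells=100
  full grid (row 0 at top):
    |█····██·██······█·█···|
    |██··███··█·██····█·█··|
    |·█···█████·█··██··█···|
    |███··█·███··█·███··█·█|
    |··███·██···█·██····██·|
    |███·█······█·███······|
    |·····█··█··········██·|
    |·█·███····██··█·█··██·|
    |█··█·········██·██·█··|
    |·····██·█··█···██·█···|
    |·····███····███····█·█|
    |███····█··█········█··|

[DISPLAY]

                                              
                                              
                                 ┏━━━━━━━━━━━━
                                 ┃ GameOfLife 
                                 ┠────────────
                                 ┃Gen: 0      
                                 ┃█·█···█·····
                                 ┃█···██····█·
                                 ┃█···██··█···
                                 ┃██████··███·
                                 ┃··┏━━━━━━━━━
                                 ┗━━┃ GameOfLi
                                    ┠─────────
                                    ┃Gen: 0   
                                    ┃····██·██
                                    ┃█··███··█
                                    ┃█···█████
                                    ┃██··█·███
                                    ┃·███·██··
                                    ┃██·█·····


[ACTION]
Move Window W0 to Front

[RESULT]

                                              
                                              
                                 ┏━━━━━━━━━━━━
                                 ┃ GameOfLife 
                                 ┠────────────
                                 ┃Gen: 0      
                                 ┃█·█···█·····
                                 ┃█···██····█·
                                 ┃█···██··█···
                                 ┃██████··███·
                                 ┃······██·█··
                                 ┗━━━━━━━━━━━━
                                    ┠─────────
                                    ┃Gen: 0   
                                    ┃····██·██
                                    ┃█··███··█
                                    ┃█···█████
                                    ┃██··█·███
                                    ┃·███·██··
                                    ┃██·█·····


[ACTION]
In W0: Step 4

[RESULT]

                                              
                                              
                                 ┏━━━━━━━━━━━━
                                 ┃ GameOfLife 
                                 ┠────────────
                                 ┃Gen: 4      
                                 ┃··█·████····
                                 ┃·███··██···█
                                 ┃··██···█····
                                 ┃·██·█······█
                                 ┃·█··██···██·
                                 ┗━━━━━━━━━━━━
                                    ┠─────────
                                    ┃Gen: 0   
                                    ┃····██·██
                                    ┃█··███··█
                                    ┃█···█████
                                    ┃██··█·███
                                    ┃·███·██··
                                    ┃██·█·····


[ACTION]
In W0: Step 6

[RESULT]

                                              
                                              
                                 ┏━━━━━━━━━━━━
                                 ┃ GameOfLife 
                                 ┠────────────
                                 ┃Gen: 10     
                                 ┃····██······
                                 ┃············
                                 ┃············
                                 ┃·········██·
                                 ┃·········███
                                 ┗━━━━━━━━━━━━
                                    ┠─────────
                                    ┃Gen: 0   
                                    ┃····██·██
                                    ┃█··███··█
                                    ┃█···█████
                                    ┃██··█·███
                                    ┃·███·██··
                                    ┃██·█·····


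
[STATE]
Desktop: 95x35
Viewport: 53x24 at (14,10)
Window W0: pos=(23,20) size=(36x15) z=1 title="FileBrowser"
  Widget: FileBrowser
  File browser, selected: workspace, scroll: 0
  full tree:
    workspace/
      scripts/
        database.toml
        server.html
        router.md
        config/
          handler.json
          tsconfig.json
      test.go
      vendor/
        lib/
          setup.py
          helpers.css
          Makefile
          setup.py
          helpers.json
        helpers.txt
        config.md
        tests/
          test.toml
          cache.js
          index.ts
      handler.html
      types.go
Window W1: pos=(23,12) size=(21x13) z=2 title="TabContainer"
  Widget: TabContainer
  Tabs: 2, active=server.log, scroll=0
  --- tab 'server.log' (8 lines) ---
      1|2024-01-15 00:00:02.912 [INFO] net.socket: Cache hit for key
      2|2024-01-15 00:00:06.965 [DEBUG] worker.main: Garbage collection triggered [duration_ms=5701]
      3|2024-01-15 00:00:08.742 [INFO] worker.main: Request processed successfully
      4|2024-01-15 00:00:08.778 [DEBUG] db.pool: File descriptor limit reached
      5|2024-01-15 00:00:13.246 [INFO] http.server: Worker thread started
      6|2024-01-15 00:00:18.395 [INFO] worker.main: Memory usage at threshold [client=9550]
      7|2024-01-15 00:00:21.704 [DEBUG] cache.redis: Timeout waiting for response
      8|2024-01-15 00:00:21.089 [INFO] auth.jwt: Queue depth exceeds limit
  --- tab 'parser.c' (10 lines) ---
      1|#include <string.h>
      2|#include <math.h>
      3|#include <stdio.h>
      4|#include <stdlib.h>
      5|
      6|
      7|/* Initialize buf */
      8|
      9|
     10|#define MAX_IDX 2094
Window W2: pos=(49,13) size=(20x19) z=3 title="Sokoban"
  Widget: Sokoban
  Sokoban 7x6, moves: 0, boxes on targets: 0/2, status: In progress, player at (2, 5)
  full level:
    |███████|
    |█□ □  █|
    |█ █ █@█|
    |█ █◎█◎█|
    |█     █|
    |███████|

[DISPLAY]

                                                     
                                                     
         ┏━━━━━━━━━━━━━━━━━━━┓                       
         ┃ TabContainer      ┃     ┏━━━━━━━━━━━━━━━━━
         ┠───────────────────┨     ┃ Sokoban         
         ┃[server.log]│ parse┃     ┠─────────────────
         ┃───────────────────┃     ┃███████          
         ┃2024-01-15 00:00:02┃     ┃█□ □  █          
         ┃2024-01-15 00:00:06┃     ┃█ █ █@█          
         ┃2024-01-15 00:00:08┃     ┃█ █◎█◎█          
         ┃2024-01-15 00:00:08┃━━━━━┃█     █          
         ┃2024-01-15 00:00:13┃     ┃███████          
         ┃2024-01-15 00:00:18┃─────┃Moves: 0  0/2    
         ┃2024-01-15 00:00:21┃     ┃                 
         ┗━━━━━━━━━━━━━━━━━━━┛     ┃                 
         ┃    test.go              ┃                 
         ┃    [+] vendor/          ┃                 
         ┃    handler.html         ┃                 
         ┃    types.go             ┃                 
         ┃                         ┃                 
         ┃                         ┃                 
         ┃                         ┗━━━━━━━━━━━━━━━━━
         ┃                                  ┃        
         ┃                                  ┃        


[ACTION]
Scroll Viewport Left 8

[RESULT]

                                                     
                                                     
                 ┏━━━━━━━━━━━━━━━━━━━┓               
                 ┃ TabContainer      ┃     ┏━━━━━━━━━
                 ┠───────────────────┨     ┃ Sokoban 
                 ┃[server.log]│ parse┃     ┠─────────
                 ┃───────────────────┃     ┃███████  
                 ┃2024-01-15 00:00:02┃     ┃█□ □  █  
                 ┃2024-01-15 00:00:06┃     ┃█ █ █@█  
                 ┃2024-01-15 00:00:08┃     ┃█ █◎█◎█  
                 ┃2024-01-15 00:00:08┃━━━━━┃█     █  
                 ┃2024-01-15 00:00:13┃     ┃███████  
                 ┃2024-01-15 00:00:18┃─────┃Moves: 0 
                 ┃2024-01-15 00:00:21┃     ┃         
                 ┗━━━━━━━━━━━━━━━━━━━┛     ┃         
                 ┃    test.go              ┃         
                 ┃    [+] vendor/          ┃         
                 ┃    handler.html         ┃         
                 ┃    types.go             ┃         
                 ┃                         ┃         
                 ┃                         ┃         
                 ┃                         ┗━━━━━━━━━
                 ┃                                  ┃
                 ┃                                  ┃


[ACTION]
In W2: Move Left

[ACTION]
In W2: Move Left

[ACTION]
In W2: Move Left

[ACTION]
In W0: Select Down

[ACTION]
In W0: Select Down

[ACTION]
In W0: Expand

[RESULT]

                                                     
                                                     
                 ┏━━━━━━━━━━━━━━━━━━━┓               
                 ┃ TabContainer      ┃     ┏━━━━━━━━━
                 ┠───────────────────┨     ┃ Sokoban 
                 ┃[server.log]│ parse┃     ┠─────────
                 ┃───────────────────┃     ┃███████  
                 ┃2024-01-15 00:00:02┃     ┃█□ □  █  
                 ┃2024-01-15 00:00:06┃     ┃█ █ █@█  
                 ┃2024-01-15 00:00:08┃     ┃█ █◎█◎█  
                 ┃2024-01-15 00:00:08┃━━━━━┃█     █  
                 ┃2024-01-15 00:00:13┃     ┃███████  
                 ┃2024-01-15 00:00:18┃─────┃Moves: 0 
                 ┃2024-01-15 00:00:21┃     ┃         
                 ┗━━━━━━━━━━━━━━━━━━━┛     ┃         
                 ┃  > test.go              ┃         
                 ┃    [+] vendor/          ┃         
                 ┃    handler.html         ┃         
                 ┃    types.go             ┃         
                 ┃                         ┃         
                 ┃                         ┃         
                 ┃                         ┗━━━━━━━━━
                 ┃                                  ┃
                 ┃                                  ┃


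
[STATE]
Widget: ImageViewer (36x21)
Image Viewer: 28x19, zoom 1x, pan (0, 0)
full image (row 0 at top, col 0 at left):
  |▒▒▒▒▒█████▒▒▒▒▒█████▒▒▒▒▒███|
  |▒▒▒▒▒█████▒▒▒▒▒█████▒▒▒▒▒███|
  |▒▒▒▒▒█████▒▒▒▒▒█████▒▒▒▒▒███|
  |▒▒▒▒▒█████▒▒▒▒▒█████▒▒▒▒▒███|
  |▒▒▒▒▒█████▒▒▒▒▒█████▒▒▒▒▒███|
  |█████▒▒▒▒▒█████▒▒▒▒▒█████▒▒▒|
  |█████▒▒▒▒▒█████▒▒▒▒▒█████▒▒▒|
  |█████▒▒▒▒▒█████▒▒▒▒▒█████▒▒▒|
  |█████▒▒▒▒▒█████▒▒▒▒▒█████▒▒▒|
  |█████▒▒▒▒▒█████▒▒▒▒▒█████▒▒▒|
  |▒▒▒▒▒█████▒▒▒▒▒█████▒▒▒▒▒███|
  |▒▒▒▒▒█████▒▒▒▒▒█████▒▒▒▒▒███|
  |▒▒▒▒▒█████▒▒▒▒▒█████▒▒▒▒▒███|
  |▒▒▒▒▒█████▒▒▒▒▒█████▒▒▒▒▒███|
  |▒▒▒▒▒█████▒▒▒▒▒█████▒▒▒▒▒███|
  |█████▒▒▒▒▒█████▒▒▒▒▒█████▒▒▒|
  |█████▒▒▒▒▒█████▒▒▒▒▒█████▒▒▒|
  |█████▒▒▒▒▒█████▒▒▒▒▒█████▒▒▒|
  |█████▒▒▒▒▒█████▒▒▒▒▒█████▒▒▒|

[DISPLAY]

▒▒▒▒▒█████▒▒▒▒▒█████▒▒▒▒▒███        
▒▒▒▒▒█████▒▒▒▒▒█████▒▒▒▒▒███        
▒▒▒▒▒█████▒▒▒▒▒█████▒▒▒▒▒███        
▒▒▒▒▒█████▒▒▒▒▒█████▒▒▒▒▒███        
▒▒▒▒▒█████▒▒▒▒▒█████▒▒▒▒▒███        
█████▒▒▒▒▒█████▒▒▒▒▒█████▒▒▒        
█████▒▒▒▒▒█████▒▒▒▒▒█████▒▒▒        
█████▒▒▒▒▒█████▒▒▒▒▒█████▒▒▒        
█████▒▒▒▒▒█████▒▒▒▒▒█████▒▒▒        
█████▒▒▒▒▒█████▒▒▒▒▒█████▒▒▒        
▒▒▒▒▒█████▒▒▒▒▒█████▒▒▒▒▒███        
▒▒▒▒▒█████▒▒▒▒▒█████▒▒▒▒▒███        
▒▒▒▒▒█████▒▒▒▒▒█████▒▒▒▒▒███        
▒▒▒▒▒█████▒▒▒▒▒█████▒▒▒▒▒███        
▒▒▒▒▒█████▒▒▒▒▒█████▒▒▒▒▒███        
█████▒▒▒▒▒█████▒▒▒▒▒█████▒▒▒        
█████▒▒▒▒▒█████▒▒▒▒▒█████▒▒▒        
█████▒▒▒▒▒█████▒▒▒▒▒█████▒▒▒        
█████▒▒▒▒▒█████▒▒▒▒▒█████▒▒▒        
                                    
                                    


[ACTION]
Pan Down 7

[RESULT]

█████▒▒▒▒▒█████▒▒▒▒▒█████▒▒▒        
█████▒▒▒▒▒█████▒▒▒▒▒█████▒▒▒        
█████▒▒▒▒▒█████▒▒▒▒▒█████▒▒▒        
▒▒▒▒▒█████▒▒▒▒▒█████▒▒▒▒▒███        
▒▒▒▒▒█████▒▒▒▒▒█████▒▒▒▒▒███        
▒▒▒▒▒█████▒▒▒▒▒█████▒▒▒▒▒███        
▒▒▒▒▒█████▒▒▒▒▒█████▒▒▒▒▒███        
▒▒▒▒▒█████▒▒▒▒▒█████▒▒▒▒▒███        
█████▒▒▒▒▒█████▒▒▒▒▒█████▒▒▒        
█████▒▒▒▒▒█████▒▒▒▒▒█████▒▒▒        
█████▒▒▒▒▒█████▒▒▒▒▒█████▒▒▒        
█████▒▒▒▒▒█████▒▒▒▒▒█████▒▒▒        
                                    
                                    
                                    
                                    
                                    
                                    
                                    
                                    
                                    


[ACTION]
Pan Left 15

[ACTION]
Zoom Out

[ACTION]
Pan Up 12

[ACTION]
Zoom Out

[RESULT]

▒▒▒▒▒█████▒▒▒▒▒█████▒▒▒▒▒███        
▒▒▒▒▒█████▒▒▒▒▒█████▒▒▒▒▒███        
▒▒▒▒▒█████▒▒▒▒▒█████▒▒▒▒▒███        
▒▒▒▒▒█████▒▒▒▒▒█████▒▒▒▒▒███        
▒▒▒▒▒█████▒▒▒▒▒█████▒▒▒▒▒███        
█████▒▒▒▒▒█████▒▒▒▒▒█████▒▒▒        
█████▒▒▒▒▒█████▒▒▒▒▒█████▒▒▒        
█████▒▒▒▒▒█████▒▒▒▒▒█████▒▒▒        
█████▒▒▒▒▒█████▒▒▒▒▒█████▒▒▒        
█████▒▒▒▒▒█████▒▒▒▒▒█████▒▒▒        
▒▒▒▒▒█████▒▒▒▒▒█████▒▒▒▒▒███        
▒▒▒▒▒█████▒▒▒▒▒█████▒▒▒▒▒███        
▒▒▒▒▒█████▒▒▒▒▒█████▒▒▒▒▒███        
▒▒▒▒▒█████▒▒▒▒▒█████▒▒▒▒▒███        
▒▒▒▒▒█████▒▒▒▒▒█████▒▒▒▒▒███        
█████▒▒▒▒▒█████▒▒▒▒▒█████▒▒▒        
█████▒▒▒▒▒█████▒▒▒▒▒█████▒▒▒        
█████▒▒▒▒▒█████▒▒▒▒▒█████▒▒▒        
█████▒▒▒▒▒█████▒▒▒▒▒█████▒▒▒        
                                    
                                    


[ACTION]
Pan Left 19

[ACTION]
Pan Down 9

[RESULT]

█████▒▒▒▒▒█████▒▒▒▒▒█████▒▒▒        
▒▒▒▒▒█████▒▒▒▒▒█████▒▒▒▒▒███        
▒▒▒▒▒█████▒▒▒▒▒█████▒▒▒▒▒███        
▒▒▒▒▒█████▒▒▒▒▒█████▒▒▒▒▒███        
▒▒▒▒▒█████▒▒▒▒▒█████▒▒▒▒▒███        
▒▒▒▒▒█████▒▒▒▒▒█████▒▒▒▒▒███        
█████▒▒▒▒▒█████▒▒▒▒▒█████▒▒▒        
█████▒▒▒▒▒█████▒▒▒▒▒█████▒▒▒        
█████▒▒▒▒▒█████▒▒▒▒▒█████▒▒▒        
█████▒▒▒▒▒█████▒▒▒▒▒█████▒▒▒        
                                    
                                    
                                    
                                    
                                    
                                    
                                    
                                    
                                    
                                    
                                    


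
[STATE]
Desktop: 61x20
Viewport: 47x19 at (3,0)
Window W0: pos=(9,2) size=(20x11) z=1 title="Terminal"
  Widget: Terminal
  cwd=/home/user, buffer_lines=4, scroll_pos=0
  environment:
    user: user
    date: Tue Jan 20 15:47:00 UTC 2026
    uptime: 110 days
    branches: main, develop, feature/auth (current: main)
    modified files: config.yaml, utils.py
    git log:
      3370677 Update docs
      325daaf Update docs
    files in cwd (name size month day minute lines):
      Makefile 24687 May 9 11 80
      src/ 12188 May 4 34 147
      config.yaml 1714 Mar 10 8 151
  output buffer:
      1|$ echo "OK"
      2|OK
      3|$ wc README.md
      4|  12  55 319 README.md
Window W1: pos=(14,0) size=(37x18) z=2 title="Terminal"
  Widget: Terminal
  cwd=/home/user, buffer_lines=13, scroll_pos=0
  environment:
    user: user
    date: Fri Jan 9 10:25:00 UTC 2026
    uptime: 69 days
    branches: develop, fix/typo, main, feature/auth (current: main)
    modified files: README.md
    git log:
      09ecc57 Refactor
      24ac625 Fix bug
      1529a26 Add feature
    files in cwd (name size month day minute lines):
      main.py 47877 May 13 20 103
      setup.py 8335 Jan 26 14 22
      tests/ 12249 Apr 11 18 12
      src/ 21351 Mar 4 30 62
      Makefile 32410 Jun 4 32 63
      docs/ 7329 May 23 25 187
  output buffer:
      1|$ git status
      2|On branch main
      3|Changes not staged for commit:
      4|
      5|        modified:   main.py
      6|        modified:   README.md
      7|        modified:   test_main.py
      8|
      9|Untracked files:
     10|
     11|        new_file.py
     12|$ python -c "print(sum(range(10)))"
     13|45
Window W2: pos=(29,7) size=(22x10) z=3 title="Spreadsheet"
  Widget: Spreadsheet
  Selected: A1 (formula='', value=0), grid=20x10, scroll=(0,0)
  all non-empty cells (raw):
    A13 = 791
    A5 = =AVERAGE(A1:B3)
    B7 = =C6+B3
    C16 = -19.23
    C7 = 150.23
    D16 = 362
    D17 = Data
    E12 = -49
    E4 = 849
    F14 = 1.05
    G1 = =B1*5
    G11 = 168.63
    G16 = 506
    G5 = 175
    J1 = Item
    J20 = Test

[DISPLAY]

           ┏━━━━━━━━━━━━━━━━━━━━━━━━━━━━━━━━━━━
           ┃ Terminal                          
      ┏━━━━┠───────────────────────────────────
      ┃ Ter┃$ git status                       
      ┠────┃On branch main                     
      ┃$ ec┃Changes not staged for commit:     
      ┃OK  ┃                                   
      ┃$ wc┃        modifi┏━━━━━━━━━━━━━━━━━━━━
      ┃  12┃        modifi┃ Spreadsheet        
      ┃$ █ ┃        modifi┠────────────────────
      ┃    ┃              ┃A1:                 
      ┃    ┃Untracked file┃       A       B    
      ┗━━━━┃              ┃--------------------
           ┃        new_fi┃  1      [0]       0
           ┃$ python -c "p┃  2        0       0
           ┃45            ┃  3        0       0
           ┃$ █           ┗━━━━━━━━━━━━━━━━━━━━
           ┗━━━━━━━━━━━━━━━━━━━━━━━━━━━━━━━━━━━
                                               


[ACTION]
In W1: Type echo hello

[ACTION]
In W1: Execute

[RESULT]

           ┏━━━━━━━━━━━━━━━━━━━━━━━━━━━━━━━━━━━
           ┃ Terminal                          
      ┏━━━━┠───────────────────────────────────
      ┃ Ter┃Changes not staged for commit:     
      ┠────┃                                   
      ┃$ ec┃        modified:   main.py        
      ┃OK  ┃        modified:   README.md      
      ┃$ wc┃        modifi┏━━━━━━━━━━━━━━━━━━━━
      ┃  12┃              ┃ Spreadsheet        
      ┃$ █ ┃Untracked file┠────────────────────
      ┃    ┃              ┃A1:                 
      ┃    ┃        new_fi┃       A       B    
      ┗━━━━┃$ python -c "p┃--------------------
           ┃45            ┃  1      [0]       0
           ┃$ echo hello  ┃  2        0       0
           ┃hello         ┃  3        0       0
           ┃$ █           ┗━━━━━━━━━━━━━━━━━━━━
           ┗━━━━━━━━━━━━━━━━━━━━━━━━━━━━━━━━━━━
                                               


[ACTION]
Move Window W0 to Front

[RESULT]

           ┏━━━━━━━━━━━━━━━━━━━━━━━━━━━━━━━━━━━
           ┃ Terminal                          
      ┏━━━━━━━━━━━━━━━━━━┓─────────────────────
      ┃ Terminal         ┃aged for commit:     
      ┠──────────────────┨                     
      ┃$ echo "OK"       ┃ed:   main.py        
      ┃OK                ┃ed:   README.md      
      ┃$ wc README.md    ┃┏━━━━━━━━━━━━━━━━━━━━
      ┃  12  55 319 READM┃┃ Spreadsheet        
      ┃$ █               ┃┠────────────────────
      ┃                  ┃┃A1:                 
      ┃                  ┃┃       A       B    
      ┗━━━━━━━━━━━━━━━━━━┛┃--------------------
           ┃45            ┃  1      [0]       0
           ┃$ echo hello  ┃  2        0       0
           ┃hello         ┃  3        0       0
           ┃$ █           ┗━━━━━━━━━━━━━━━━━━━━
           ┗━━━━━━━━━━━━━━━━━━━━━━━━━━━━━━━━━━━
                                               


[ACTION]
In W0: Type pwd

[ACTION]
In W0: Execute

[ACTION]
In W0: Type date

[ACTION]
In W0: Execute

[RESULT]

           ┏━━━━━━━━━━━━━━━━━━━━━━━━━━━━━━━━━━━
           ┃ Terminal                          
      ┏━━━━━━━━━━━━━━━━━━┓─────────────────────
      ┃ Terminal         ┃aged for commit:     
      ┠──────────────────┨                     
      ┃$ wc README.md    ┃ed:   main.py        
      ┃  12  55 319 READM┃ed:   README.md      
      ┃$ pwd             ┃┏━━━━━━━━━━━━━━━━━━━━
      ┃/home/user        ┃┃ Spreadsheet        
      ┃$ date            ┃┠────────────────────
      ┃Tue Jan 20 15:47:0┃┃A1:                 
      ┃$ █               ┃┃       A       B    
      ┗━━━━━━━━━━━━━━━━━━┛┃--------------------
           ┃45            ┃  1      [0]       0
           ┃$ echo hello  ┃  2        0       0
           ┃hello         ┃  3        0       0
           ┃$ █           ┗━━━━━━━━━━━━━━━━━━━━
           ┗━━━━━━━━━━━━━━━━━━━━━━━━━━━━━━━━━━━
                                               
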